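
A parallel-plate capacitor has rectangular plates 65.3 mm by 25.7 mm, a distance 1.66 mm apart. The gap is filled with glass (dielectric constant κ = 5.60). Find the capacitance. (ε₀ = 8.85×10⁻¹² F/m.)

A = 65.3 × 25.7 mm² = 1.68×10⁻³ m².
C = κε₀A/d = 5.60 × 8.85×10⁻¹² × 1.68×10⁻³ / 1.66×10⁻³ = 5.01×10⁻¹¹ F.

C ≈ 50.1 pF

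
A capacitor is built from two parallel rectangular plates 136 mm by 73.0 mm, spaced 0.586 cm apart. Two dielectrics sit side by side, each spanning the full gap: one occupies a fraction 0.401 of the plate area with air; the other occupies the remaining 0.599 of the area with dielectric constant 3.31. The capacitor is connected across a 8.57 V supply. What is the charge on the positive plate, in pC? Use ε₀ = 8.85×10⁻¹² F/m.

A = 136 × 73.0 mm² = 9.93×10⁻³ m².
Side-by-side slabs ⇒ two capacitors in parallel, each spanning the full gap.
C₁ = κ₁ε₀A₁/d = 1.00 × 8.85×10⁻¹² × 3.98×10⁻³ / 5.86×10⁻³ = 6.01×10⁻¹² F.
C₂ = κ₂ε₀A₂/d = 3.31 × 8.85×10⁻¹² × 5.95×10⁻³ / 5.86×10⁻³ = 2.97×10⁻¹¹ F.
C = C₁ + C₂ = 3.57×10⁻¹¹ F.
Q = CV = 3.57×10⁻¹¹ × 8.57 = 3.06×10⁻¹⁰ C.

Q ≈ 306 pC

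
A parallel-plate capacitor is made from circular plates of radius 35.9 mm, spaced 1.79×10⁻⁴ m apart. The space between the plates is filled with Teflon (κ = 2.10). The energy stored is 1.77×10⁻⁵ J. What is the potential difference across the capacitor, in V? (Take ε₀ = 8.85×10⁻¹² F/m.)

A = π(35.9 mm)² = 4.05×10⁻³ m².
C = κε₀A/d = 2.10 × 8.85×10⁻¹² × 4.05×10⁻³ / 1.79×10⁻⁴ = 4.20×10⁻¹⁰ F.
V = √(2U/C) = √(2 × 1.77×10⁻⁵ / 4.20×10⁻¹⁰) = 2.90×10² V.

V ≈ 290 V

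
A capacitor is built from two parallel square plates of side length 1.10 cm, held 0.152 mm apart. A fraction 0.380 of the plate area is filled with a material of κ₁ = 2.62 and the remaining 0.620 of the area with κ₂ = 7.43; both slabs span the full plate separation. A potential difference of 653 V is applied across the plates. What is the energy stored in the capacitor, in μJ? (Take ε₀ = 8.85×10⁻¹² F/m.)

A = (1.10 cm)² = 1.21×10⁻⁴ m².
Side-by-side slabs ⇒ two capacitors in parallel, each spanning the full gap.
C₁ = κ₁ε₀A₁/d = 2.62 × 8.85×10⁻¹² × 4.60×10⁻⁵ / 1.52×10⁻⁴ = 7.01×10⁻¹² F.
C₂ = κ₂ε₀A₂/d = 7.43 × 8.85×10⁻¹² × 7.50×10⁻⁵ / 1.52×10⁻⁴ = 3.25×10⁻¹¹ F.
C = C₁ + C₂ = 3.95×10⁻¹¹ F.
U = ½CV² = ½ × 3.95×10⁻¹¹ × (653)² = 8.41×10⁻⁶ J.

U ≈ 8.41 μJ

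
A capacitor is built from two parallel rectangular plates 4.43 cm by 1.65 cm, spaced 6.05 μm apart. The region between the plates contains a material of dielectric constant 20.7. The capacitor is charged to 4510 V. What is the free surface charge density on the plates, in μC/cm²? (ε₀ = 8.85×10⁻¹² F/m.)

A = 4.43 × 1.65 cm² = 7.31×10⁻⁴ m².
C = κε₀A/d = 20.7 × 8.85×10⁻¹² × 7.31×10⁻⁴ / 6.05×10⁻⁶ = 2.21×10⁻⁸ F.
σ = Q/A = CV/A = 2.21×10⁻⁸ × 4510 / 7.31×10⁻⁴ = 0.137 C/m².

13.7 μC/cm²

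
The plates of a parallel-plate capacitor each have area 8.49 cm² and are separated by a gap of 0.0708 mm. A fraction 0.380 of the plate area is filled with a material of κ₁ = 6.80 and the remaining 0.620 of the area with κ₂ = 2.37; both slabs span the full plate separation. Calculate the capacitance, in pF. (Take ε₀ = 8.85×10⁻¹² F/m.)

430 pF

A = 8.49 cm² = 8.49×10⁻⁴ m².
Side-by-side slabs ⇒ two capacitors in parallel, each spanning the full gap.
C₁ = κ₁ε₀A₁/d = 6.80 × 8.85×10⁻¹² × 3.23×10⁻⁴ / 7.08×10⁻⁵ = 2.74×10⁻¹⁰ F.
C₂ = κ₂ε₀A₂/d = 2.37 × 8.85×10⁻¹² × 5.26×10⁻⁴ / 7.08×10⁻⁵ = 1.56×10⁻¹⁰ F.
C = C₁ + C₂ = 4.30×10⁻¹⁰ F.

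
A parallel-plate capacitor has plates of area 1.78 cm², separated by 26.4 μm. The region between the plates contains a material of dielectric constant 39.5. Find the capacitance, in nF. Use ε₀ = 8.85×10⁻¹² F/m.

A = 1.78 cm² = 1.78×10⁻⁴ m².
C = κε₀A/d = 39.5 × 8.85×10⁻¹² × 1.78×10⁻⁴ / 2.64×10⁻⁵ = 2.36×10⁻⁹ F.

2.36 nF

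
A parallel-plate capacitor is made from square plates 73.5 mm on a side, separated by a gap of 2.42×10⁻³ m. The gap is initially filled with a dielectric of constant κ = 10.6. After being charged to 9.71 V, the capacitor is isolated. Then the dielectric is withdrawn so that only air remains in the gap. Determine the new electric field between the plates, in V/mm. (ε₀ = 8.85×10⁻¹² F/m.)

42.5 V/mm

A = (73.5 mm)² = 5.40×10⁻³ m².
Initially C₁ = κε₀A/d = 10.6 × 8.85×10⁻¹² × 5.40×10⁻³ / 2.42×10⁻³ = 2.09×10⁻¹⁰ F.
E₁ = 4.01×10³ V/m.
Isolated ⇒ Q is held fixed. V₂ = Q/C₂ = V₁/0.0943; E = V/d, so E₂/E₁ = (V₂/V₁)(d₁/d₂) = 10.6.
E₂ = 10.6 × 4.01×10³ = 4.25×10⁴ V/m.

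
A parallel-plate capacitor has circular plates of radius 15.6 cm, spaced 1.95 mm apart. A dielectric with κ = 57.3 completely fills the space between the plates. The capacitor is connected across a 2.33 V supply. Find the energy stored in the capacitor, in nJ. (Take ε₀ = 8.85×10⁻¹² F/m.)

54.0 nJ

A = π(15.6 cm)² = 7.65×10⁻² m².
C = κε₀A/d = 57.3 × 8.85×10⁻¹² × 7.65×10⁻² / 1.95×10⁻³ = 1.99×10⁻⁸ F.
U = ½CV² = ½ × 1.99×10⁻⁸ × (2.33)² = 5.40×10⁻⁸ J.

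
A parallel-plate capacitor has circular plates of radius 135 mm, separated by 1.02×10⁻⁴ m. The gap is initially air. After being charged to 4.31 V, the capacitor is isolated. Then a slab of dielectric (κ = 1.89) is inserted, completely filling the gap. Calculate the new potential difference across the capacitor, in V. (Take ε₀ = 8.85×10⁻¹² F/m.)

V ≈ 2.28 V

A = π(135 mm)² = 5.73×10⁻² m².
Initially C₁ = ε₀A/d = 8.85×10⁻¹² × 5.73×10⁻² / 1.02×10⁻⁴ = 4.97×10⁻⁹ F.
V₁ = 4.31 V.
Isolated ⇒ Q is held fixed. C₂ = 1.89 C₁ and V = Q/C, so V₂/V₁ = C₁/C₂ = 0.529.
V₂ = 0.529 × 4.31 = 2.28 V.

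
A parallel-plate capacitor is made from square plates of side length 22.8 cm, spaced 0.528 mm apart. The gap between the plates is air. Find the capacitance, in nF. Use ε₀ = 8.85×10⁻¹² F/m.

A = (22.8 cm)² = 5.20×10⁻² m².
C = ε₀A/d = 8.85×10⁻¹² × 5.20×10⁻² / 5.28×10⁻⁴ = 8.71×10⁻¹⁰ F.

0.871 nF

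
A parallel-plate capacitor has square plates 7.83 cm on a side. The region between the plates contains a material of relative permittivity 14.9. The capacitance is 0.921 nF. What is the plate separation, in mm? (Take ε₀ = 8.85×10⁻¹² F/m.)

0.878 mm

A = (7.83 cm)² = 6.13×10⁻³ m².
d = κε₀A/C = 14.9 × 8.85×10⁻¹² × 6.13×10⁻³ / 9.21×10⁻¹⁰ = 8.78×10⁻⁴ m.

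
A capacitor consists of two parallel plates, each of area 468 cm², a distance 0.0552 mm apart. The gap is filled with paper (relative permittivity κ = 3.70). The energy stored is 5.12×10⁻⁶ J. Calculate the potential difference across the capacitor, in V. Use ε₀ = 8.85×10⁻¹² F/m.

19.2 V

A = 468 cm² = 4.68×10⁻² m².
C = κε₀A/d = 3.70 × 8.85×10⁻¹² × 4.68×10⁻² / 5.52×10⁻⁵ = 2.78×10⁻⁸ F.
V = √(2U/C) = √(2 × 5.12×10⁻⁶ / 2.78×10⁻⁸) = 19.2 V.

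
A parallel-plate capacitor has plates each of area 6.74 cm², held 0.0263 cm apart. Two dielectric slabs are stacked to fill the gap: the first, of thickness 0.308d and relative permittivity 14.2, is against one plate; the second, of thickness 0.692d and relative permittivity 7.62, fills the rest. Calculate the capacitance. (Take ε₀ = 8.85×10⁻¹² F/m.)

C ≈ 202 pF

A = 6.74 cm² = 6.74×10⁻⁴ m².
Stacked slabs ⇒ two capacitors in series, each with the full plate area.
C₁ = κ₁ε₀A/d₁ = 14.2 × 8.85×10⁻¹² × 6.74×10⁻⁴ / 8.10×10⁻⁵ = 1.05×10⁻⁹ F.
C₂ = κ₂ε₀A/d₂ = 7.62 × 8.85×10⁻¹² × 6.74×10⁻⁴ / 1.82×10⁻⁴ = 2.50×10⁻¹⁰ F.
C = (1/C₁ + 1/C₂)⁻¹ = 2.02×10⁻¹⁰ F.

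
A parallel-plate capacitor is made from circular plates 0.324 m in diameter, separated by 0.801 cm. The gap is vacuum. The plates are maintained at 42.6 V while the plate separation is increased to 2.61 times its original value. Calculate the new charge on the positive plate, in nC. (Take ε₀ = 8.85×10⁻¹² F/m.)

A = π(0.324/2 m)² = 8.24×10⁻² m².
Initially C₁ = ε₀A/d = 8.85×10⁻¹² × 8.24×10⁻² / 8.01×10⁻³ = 9.11×10⁻¹¹ F.
Q₁ = 3.88×10⁻⁹ C.
Battery connected ⇒ V is held fixed. C₂ = 0.383 C₁ and Q = CV, so Q₂/Q₁ = C₂/C₁ = 0.383.
Q₂ = 0.383 × 3.88×10⁻⁹ = 1.49×10⁻⁹ C.

Q ≈ 1.49 nC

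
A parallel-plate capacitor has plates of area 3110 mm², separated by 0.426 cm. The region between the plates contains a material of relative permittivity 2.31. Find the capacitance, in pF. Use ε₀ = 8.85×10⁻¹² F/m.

14.9 pF

A = 3110 mm² = 3.11×10⁻³ m².
C = κε₀A/d = 2.31 × 8.85×10⁻¹² × 3.11×10⁻³ / 4.26×10⁻³ = 1.49×10⁻¹¹ F.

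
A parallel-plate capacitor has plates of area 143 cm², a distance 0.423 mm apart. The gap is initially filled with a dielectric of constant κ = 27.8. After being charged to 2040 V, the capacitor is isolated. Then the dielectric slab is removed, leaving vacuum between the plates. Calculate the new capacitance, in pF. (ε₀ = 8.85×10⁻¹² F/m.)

A = 143 cm² = 1.43×10⁻² m².
Initially C₁ = κε₀A/d = 27.8 × 8.85×10⁻¹² × 1.43×10⁻² / 4.23×10⁻⁴ = 8.32×10⁻⁹ F.
C = κε₀A/d scales with κ, so C₂/C₁ = 1/κ = 1/27.8 = 0.0360.
C₂ = 0.0360 × 8.32×10⁻⁹ = 2.99×10⁻¹⁰ F.

C ≈ 299 pF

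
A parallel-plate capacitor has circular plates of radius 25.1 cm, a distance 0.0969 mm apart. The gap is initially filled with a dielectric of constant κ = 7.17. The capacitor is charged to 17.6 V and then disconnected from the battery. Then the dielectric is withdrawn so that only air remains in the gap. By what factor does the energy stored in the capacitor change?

U₂/U₁ ≈ 7.17

Isolated ⇒ Q is held fixed.
C₂ = 0.139 C₁ and U = Q²/(2C), so U₂/U₁ = C₁/C₂ = 7.17.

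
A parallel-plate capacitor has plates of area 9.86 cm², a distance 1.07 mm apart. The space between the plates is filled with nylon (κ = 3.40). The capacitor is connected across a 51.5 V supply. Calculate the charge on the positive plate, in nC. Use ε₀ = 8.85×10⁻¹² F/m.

A = 9.86 cm² = 9.86×10⁻⁴ m².
C = κε₀A/d = 3.40 × 8.85×10⁻¹² × 9.86×10⁻⁴ / 1.07×10⁻³ = 2.77×10⁻¹¹ F.
Q = CV = 2.77×10⁻¹¹ × 51.5 = 1.43×10⁻⁹ C.

1.43 nC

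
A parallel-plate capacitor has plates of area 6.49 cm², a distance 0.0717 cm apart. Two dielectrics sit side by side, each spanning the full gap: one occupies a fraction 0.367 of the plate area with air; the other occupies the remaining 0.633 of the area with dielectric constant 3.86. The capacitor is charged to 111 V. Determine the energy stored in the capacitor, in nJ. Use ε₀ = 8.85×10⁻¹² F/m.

U ≈ 139 nJ

A = 6.49 cm² = 6.49×10⁻⁴ m².
Side-by-side slabs ⇒ two capacitors in parallel, each spanning the full gap.
C₁ = κ₁ε₀A₁/d = 1.00 × 8.85×10⁻¹² × 2.38×10⁻⁴ / 7.17×10⁻⁴ = 2.94×10⁻¹² F.
C₂ = κ₂ε₀A₂/d = 3.86 × 8.85×10⁻¹² × 4.11×10⁻⁴ / 7.17×10⁻⁴ = 1.96×10⁻¹¹ F.
C = C₁ + C₂ = 2.25×10⁻¹¹ F.
U = ½CV² = ½ × 2.25×10⁻¹¹ × (111)² = 1.39×10⁻⁷ J.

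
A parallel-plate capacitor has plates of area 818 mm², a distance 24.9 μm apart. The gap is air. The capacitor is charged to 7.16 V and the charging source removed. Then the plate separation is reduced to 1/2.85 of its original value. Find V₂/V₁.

Isolated ⇒ Q is held fixed.
C₂ = 2.85 C₁ and V = Q/C, so V₂/V₁ = C₁/C₂ = 0.351.

V₂/V₁ ≈ 0.351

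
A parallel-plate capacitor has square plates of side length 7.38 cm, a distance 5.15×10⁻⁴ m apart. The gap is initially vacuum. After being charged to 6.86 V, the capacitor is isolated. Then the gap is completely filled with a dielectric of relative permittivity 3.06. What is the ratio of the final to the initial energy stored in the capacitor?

Isolated ⇒ Q is held fixed.
C₂ = 3.06 C₁ and U = Q²/(2C), so U₂/U₁ = C₁/C₂ = 0.327.

U₂/U₁ ≈ 0.327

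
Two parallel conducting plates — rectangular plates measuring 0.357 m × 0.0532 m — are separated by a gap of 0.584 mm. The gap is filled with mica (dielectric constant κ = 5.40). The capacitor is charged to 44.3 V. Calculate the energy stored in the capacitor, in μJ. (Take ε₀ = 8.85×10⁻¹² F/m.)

A = 0.357 × 0.0532 m² = 1.90×10⁻² m².
C = κε₀A/d = 5.40 × 8.85×10⁻¹² × 1.90×10⁻² / 5.84×10⁻⁴ = 1.55×10⁻⁹ F.
U = ½CV² = ½ × 1.55×10⁻⁹ × (44.3)² = 1.53×10⁻⁶ J.

1.53 μJ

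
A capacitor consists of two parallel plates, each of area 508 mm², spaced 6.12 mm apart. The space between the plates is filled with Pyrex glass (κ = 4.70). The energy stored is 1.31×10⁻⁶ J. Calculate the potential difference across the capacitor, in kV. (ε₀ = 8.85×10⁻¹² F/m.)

A = 508 mm² = 5.08×10⁻⁴ m².
C = κε₀A/d = 4.70 × 8.85×10⁻¹² × 5.08×10⁻⁴ / 6.12×10⁻³ = 3.45×10⁻¹² F.
V = √(2U/C) = √(2 × 1.31×10⁻⁶ / 3.45×10⁻¹²) = 8.71×10² V.

0.871 kV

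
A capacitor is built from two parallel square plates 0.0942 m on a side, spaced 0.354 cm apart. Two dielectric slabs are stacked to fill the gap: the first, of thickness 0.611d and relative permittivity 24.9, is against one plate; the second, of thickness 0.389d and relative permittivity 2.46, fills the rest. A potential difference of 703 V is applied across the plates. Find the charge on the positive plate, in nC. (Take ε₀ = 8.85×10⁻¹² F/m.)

A = (0.0942 m)² = 8.87×10⁻³ m².
Stacked slabs ⇒ two capacitors in series, each with the full plate area.
C₁ = κ₁ε₀A/d₁ = 24.9 × 8.85×10⁻¹² × 8.87×10⁻³ / 2.16×10⁻³ = 9.04×10⁻¹⁰ F.
C₂ = κ₂ε₀A/d₂ = 2.46 × 8.85×10⁻¹² × 8.87×10⁻³ / 1.38×10⁻³ = 1.40×10⁻¹⁰ F.
C = (1/C₁ + 1/C₂)⁻¹ = 1.21×10⁻¹⁰ F.
Q = CV = 1.21×10⁻¹⁰ × 703 = 8.54×10⁻⁸ C.

Q ≈ 85.4 nC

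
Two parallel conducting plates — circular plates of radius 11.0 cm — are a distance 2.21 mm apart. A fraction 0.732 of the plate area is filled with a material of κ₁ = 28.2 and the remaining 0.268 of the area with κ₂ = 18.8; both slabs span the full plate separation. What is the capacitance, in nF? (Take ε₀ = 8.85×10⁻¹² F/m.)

A = π(11.0 cm)² = 3.80×10⁻² m².
Side-by-side slabs ⇒ two capacitors in parallel, each spanning the full gap.
C₁ = κ₁ε₀A₁/d = 28.2 × 8.85×10⁻¹² × 2.78×10⁻² / 2.21×10⁻³ = 3.14×10⁻⁹ F.
C₂ = κ₂ε₀A₂/d = 18.8 × 8.85×10⁻¹² × 1.02×10⁻² / 2.21×10⁻³ = 7.67×10⁻¹⁰ F.
C = C₁ + C₂ = 3.91×10⁻⁹ F.

C ≈ 3.91 nF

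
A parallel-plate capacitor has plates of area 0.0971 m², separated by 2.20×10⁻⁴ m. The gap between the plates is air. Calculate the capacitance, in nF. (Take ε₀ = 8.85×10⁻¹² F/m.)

C ≈ 3.91 nF

C = ε₀A/d = 8.85×10⁻¹² × 9.71×10⁻² / 2.20×10⁻⁴ = 3.91×10⁻⁹ F.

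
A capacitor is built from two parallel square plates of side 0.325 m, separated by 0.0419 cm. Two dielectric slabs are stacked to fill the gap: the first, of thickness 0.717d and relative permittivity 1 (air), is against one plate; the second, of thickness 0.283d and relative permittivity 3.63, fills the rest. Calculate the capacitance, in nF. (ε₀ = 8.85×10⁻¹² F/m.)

C ≈ 2.81 nF

A = (0.325 m)² = 0.106 m².
Stacked slabs ⇒ two capacitors in series, each with the full plate area.
C₁ = κ₁ε₀A/d₁ = 1.00 × 8.85×10⁻¹² × 0.106 / 3.00×10⁻⁴ = 3.11×10⁻⁹ F.
C₂ = κ₂ε₀A/d₂ = 3.63 × 8.85×10⁻¹² × 0.106 / 1.19×10⁻⁴ = 2.86×10⁻⁸ F.
C = (1/C₁ + 1/C₂)⁻¹ = 2.81×10⁻⁹ F.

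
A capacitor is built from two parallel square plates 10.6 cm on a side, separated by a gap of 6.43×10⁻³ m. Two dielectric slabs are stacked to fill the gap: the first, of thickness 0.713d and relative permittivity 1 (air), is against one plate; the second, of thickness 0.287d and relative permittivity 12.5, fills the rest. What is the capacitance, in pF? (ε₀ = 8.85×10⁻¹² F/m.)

21.0 pF

A = (10.6 cm)² = 1.12×10⁻² m².
Stacked slabs ⇒ two capacitors in series, each with the full plate area.
C₁ = κ₁ε₀A/d₁ = 1.00 × 8.85×10⁻¹² × 1.12×10⁻² / 4.58×10⁻³ = 2.17×10⁻¹¹ F.
C₂ = κ₂ε₀A/d₂ = 12.5 × 8.85×10⁻¹² × 1.12×10⁻² / 1.85×10⁻³ = 6.74×10⁻¹⁰ F.
C = (1/C₁ + 1/C₂)⁻¹ = 2.10×10⁻¹¹ F.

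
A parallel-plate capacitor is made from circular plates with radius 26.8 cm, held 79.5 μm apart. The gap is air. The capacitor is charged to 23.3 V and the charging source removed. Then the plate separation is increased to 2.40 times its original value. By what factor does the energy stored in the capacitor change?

2.40

Isolated ⇒ Q is held fixed.
C₂ = 0.417 C₁ and U = Q²/(2C), so U₂/U₁ = C₁/C₂ = 2.40.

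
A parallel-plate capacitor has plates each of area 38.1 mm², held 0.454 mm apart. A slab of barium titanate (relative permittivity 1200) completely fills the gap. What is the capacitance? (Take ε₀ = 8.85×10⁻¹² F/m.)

A = 38.1 mm² = 3.81×10⁻⁵ m².
C = κε₀A/d = 1200 × 8.85×10⁻¹² × 3.81×10⁻⁵ / 4.54×10⁻⁴ = 8.91×10⁻¹⁰ F.

0.891 nF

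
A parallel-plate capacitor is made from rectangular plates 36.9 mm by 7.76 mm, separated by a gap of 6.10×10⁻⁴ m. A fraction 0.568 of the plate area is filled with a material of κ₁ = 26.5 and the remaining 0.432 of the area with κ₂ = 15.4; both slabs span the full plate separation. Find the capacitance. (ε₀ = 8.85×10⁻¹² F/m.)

C ≈ 90.2 pF

A = 36.9 × 7.76 mm² = 2.86×10⁻⁴ m².
Side-by-side slabs ⇒ two capacitors in parallel, each spanning the full gap.
C₁ = κ₁ε₀A₁/d = 26.5 × 8.85×10⁻¹² × 1.63×10⁻⁴ / 6.10×10⁻⁴ = 6.25×10⁻¹¹ F.
C₂ = κ₂ε₀A₂/d = 15.4 × 8.85×10⁻¹² × 1.24×10⁻⁴ / 6.10×10⁻⁴ = 2.76×10⁻¹¹ F.
C = C₁ + C₂ = 9.02×10⁻¹¹ F.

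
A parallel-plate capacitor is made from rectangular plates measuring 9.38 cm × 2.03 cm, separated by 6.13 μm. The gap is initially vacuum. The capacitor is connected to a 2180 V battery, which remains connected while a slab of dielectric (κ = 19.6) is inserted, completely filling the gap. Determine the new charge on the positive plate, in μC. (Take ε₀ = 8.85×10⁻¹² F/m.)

117 μC

A = 9.38 × 2.03 cm² = 1.90×10⁻³ m².
Initially C₁ = ε₀A/d = 8.85×10⁻¹² × 1.90×10⁻³ / 6.13×10⁻⁶ = 2.75×10⁻⁹ F.
Q₁ = 5.99×10⁻⁶ C.
Battery connected ⇒ V is held fixed. C₂ = 19.6 C₁ and Q = CV, so Q₂/Q₁ = C₂/C₁ = 19.6.
Q₂ = 19.6 × 5.99×10⁻⁶ = 1.17×10⁻⁴ C.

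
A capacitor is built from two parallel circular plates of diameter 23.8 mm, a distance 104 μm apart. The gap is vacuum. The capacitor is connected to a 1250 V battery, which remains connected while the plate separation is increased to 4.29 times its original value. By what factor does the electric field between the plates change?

Battery connected ⇒ V is held fixed.
E = V/d, so E₂/E₁ = d₁/d₂ = 0.233.

E₂/E₁ ≈ 0.233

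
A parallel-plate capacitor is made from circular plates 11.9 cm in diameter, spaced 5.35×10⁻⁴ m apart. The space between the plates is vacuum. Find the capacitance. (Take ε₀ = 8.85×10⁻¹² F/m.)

C ≈ 184 pF

A = π(11.9/2 cm)² = 1.11×10⁻² m².
C = ε₀A/d = 8.85×10⁻¹² × 1.11×10⁻² / 5.35×10⁻⁴ = 1.84×10⁻¹⁰ F.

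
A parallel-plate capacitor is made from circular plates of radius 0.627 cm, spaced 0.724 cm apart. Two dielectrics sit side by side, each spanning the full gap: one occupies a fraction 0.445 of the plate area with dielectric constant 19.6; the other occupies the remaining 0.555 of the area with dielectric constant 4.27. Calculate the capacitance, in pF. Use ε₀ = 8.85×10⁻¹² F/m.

C ≈ 1.67 pF

A = π(0.627 cm)² = 1.24×10⁻⁴ m².
Side-by-side slabs ⇒ two capacitors in parallel, each spanning the full gap.
C₁ = κ₁ε₀A₁/d = 19.6 × 8.85×10⁻¹² × 5.50×10⁻⁵ / 7.24×10⁻³ = 1.32×10⁻¹² F.
C₂ = κ₂ε₀A₂/d = 4.27 × 8.85×10⁻¹² × 6.85×10⁻⁵ / 7.24×10⁻³ = 3.58×10⁻¹³ F.
C = C₁ + C₂ = 1.67×10⁻¹² F.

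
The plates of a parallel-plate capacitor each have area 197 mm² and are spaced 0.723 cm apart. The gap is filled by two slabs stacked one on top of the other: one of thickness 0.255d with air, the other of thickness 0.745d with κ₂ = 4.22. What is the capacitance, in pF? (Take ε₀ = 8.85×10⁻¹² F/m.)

C ≈ 0.559 pF

A = 197 mm² = 1.97×10⁻⁴ m².
Stacked slabs ⇒ two capacitors in series, each with the full plate area.
C₁ = κ₁ε₀A/d₁ = 1.00 × 8.85×10⁻¹² × 1.97×10⁻⁴ / 1.84×10⁻³ = 9.46×10⁻¹³ F.
C₂ = κ₂ε₀A/d₂ = 4.22 × 8.85×10⁻¹² × 1.97×10⁻⁴ / 5.39×10⁻³ = 1.37×10⁻¹² F.
C = (1/C₁ + 1/C₂)⁻¹ = 5.59×10⁻¹³ F.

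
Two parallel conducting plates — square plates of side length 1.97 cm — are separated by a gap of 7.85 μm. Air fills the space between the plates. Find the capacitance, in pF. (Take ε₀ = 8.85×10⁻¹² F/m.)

C ≈ 438 pF

A = (1.97 cm)² = 3.88×10⁻⁴ m².
C = ε₀A/d = 8.85×10⁻¹² × 3.88×10⁻⁴ / 7.85×10⁻⁶ = 4.38×10⁻¹⁰ F.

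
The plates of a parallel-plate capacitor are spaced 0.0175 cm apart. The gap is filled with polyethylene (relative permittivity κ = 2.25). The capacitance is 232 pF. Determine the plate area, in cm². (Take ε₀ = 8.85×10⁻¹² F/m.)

A = Cd/(κε₀) = 2.32×10⁻¹⁰ × 1.75×10⁻⁴ / (2.25 × 8.85×10⁻¹²) = 2.04×10⁻³ m².

A ≈ 20.4 cm²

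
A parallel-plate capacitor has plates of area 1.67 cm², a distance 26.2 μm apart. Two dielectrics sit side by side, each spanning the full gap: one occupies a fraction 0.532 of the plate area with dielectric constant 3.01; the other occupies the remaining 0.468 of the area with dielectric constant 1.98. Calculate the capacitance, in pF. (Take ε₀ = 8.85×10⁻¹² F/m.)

A = 1.67 cm² = 1.67×10⁻⁴ m².
Side-by-side slabs ⇒ two capacitors in parallel, each spanning the full gap.
C₁ = κ₁ε₀A₁/d = 3.01 × 8.85×10⁻¹² × 8.88×10⁻⁵ / 2.62×10⁻⁵ = 9.03×10⁻¹¹ F.
C₂ = κ₂ε₀A₂/d = 1.98 × 8.85×10⁻¹² × 7.82×10⁻⁵ / 2.62×10⁻⁵ = 5.23×10⁻¹¹ F.
C = C₁ + C₂ = 1.43×10⁻¹⁰ F.

C ≈ 143 pF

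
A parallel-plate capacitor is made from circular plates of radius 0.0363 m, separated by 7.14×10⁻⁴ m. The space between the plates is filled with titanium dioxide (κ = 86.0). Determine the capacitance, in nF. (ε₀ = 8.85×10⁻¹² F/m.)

4.41 nF

A = π(0.0363 m)² = 4.14×10⁻³ m².
C = κε₀A/d = 86.0 × 8.85×10⁻¹² × 4.14×10⁻³ / 7.14×10⁻⁴ = 4.41×10⁻⁹ F.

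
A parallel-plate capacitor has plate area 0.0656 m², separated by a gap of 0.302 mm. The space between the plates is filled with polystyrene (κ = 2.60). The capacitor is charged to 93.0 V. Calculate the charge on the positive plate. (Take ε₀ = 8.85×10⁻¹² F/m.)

C = κε₀A/d = 2.60 × 8.85×10⁻¹² × 6.56×10⁻² / 3.02×10⁻⁴ = 5.00×10⁻⁹ F.
Q = CV = 5.00×10⁻⁹ × 93.0 = 4.65×10⁻⁷ C.

465 nC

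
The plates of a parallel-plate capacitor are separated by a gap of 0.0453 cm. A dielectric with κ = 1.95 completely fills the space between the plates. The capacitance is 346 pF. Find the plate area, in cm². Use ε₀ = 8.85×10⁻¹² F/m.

A = Cd/(κε₀) = 3.46×10⁻¹⁰ × 4.53×10⁻⁴ / (1.95 × 8.85×10⁻¹²) = 9.08×10⁻³ m².

A ≈ 90.8 cm²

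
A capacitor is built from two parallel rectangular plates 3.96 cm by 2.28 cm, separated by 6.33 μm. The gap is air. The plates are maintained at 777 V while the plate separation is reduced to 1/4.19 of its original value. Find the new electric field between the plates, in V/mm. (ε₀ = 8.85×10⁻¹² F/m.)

A = 3.96 × 2.28 cm² = 9.03×10⁻⁴ m².
Initially C₁ = ε₀A/d = 8.85×10⁻¹² × 9.03×10⁻⁴ / 6.33×10⁻⁶ = 1.26×10⁻⁹ F.
E₁ = 1.23×10⁸ V/m.
Battery connected ⇒ V is held fixed. E = V/d, so E₂/E₁ = d₁/d₂ = 4.19.
E₂ = 4.19 × 1.23×10⁸ = 5.14×10⁸ V/m.

5.14×10⁵ V/mm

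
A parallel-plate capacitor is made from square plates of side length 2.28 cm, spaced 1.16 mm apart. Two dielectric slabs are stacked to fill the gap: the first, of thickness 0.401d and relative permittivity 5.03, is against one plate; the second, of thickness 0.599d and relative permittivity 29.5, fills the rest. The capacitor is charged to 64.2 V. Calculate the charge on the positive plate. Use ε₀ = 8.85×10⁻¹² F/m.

A = (2.28 cm)² = 5.20×10⁻⁴ m².
Stacked slabs ⇒ two capacitors in series, each with the full plate area.
C₁ = κ₁ε₀A/d₁ = 5.03 × 8.85×10⁻¹² × 5.20×10⁻⁴ / 4.65×10⁻⁴ = 4.97×10⁻¹¹ F.
C₂ = κ₂ε₀A/d₂ = 29.5 × 8.85×10⁻¹² × 5.20×10⁻⁴ / 6.95×10⁻⁴ = 1.95×10⁻¹⁰ F.
C = (1/C₁ + 1/C₂)⁻¹ = 3.96×10⁻¹¹ F.
Q = CV = 3.96×10⁻¹¹ × 64.2 = 2.55×10⁻⁹ C.

2.55 nC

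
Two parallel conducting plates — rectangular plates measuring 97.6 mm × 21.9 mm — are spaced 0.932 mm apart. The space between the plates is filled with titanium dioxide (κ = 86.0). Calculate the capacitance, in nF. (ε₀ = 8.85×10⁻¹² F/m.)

1.75 nF

A = 97.6 × 21.9 mm² = 2.14×10⁻³ m².
C = κε₀A/d = 86.0 × 8.85×10⁻¹² × 2.14×10⁻³ / 9.32×10⁻⁴ = 1.75×10⁻⁹ F.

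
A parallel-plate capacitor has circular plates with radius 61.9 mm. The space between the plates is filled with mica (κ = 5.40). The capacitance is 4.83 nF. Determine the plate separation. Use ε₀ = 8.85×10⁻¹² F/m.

A = π(61.9 mm)² = 1.20×10⁻² m².
d = κε₀A/C = 5.40 × 8.85×10⁻¹² × 1.20×10⁻² / 4.83×10⁻⁹ = 1.19×10⁻⁴ m.

d ≈ 119 μm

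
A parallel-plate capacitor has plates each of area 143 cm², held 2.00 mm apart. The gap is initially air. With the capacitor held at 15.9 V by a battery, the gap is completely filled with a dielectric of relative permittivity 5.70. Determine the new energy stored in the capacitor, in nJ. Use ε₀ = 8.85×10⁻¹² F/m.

A = 143 cm² = 1.43×10⁻² m².
Initially C₁ = ε₀A/d = 8.85×10⁻¹² × 1.43×10⁻² / 2.00×10⁻³ = 6.33×10⁻¹¹ F.
U₁ = 8.00×10⁻⁹ J.
Battery connected ⇒ V is held fixed. C₂ = 5.70 C₁ and U = ½CV², so U₂/U₁ = C₂/C₁ = 5.70.
U₂ = 5.70 × 8.00×10⁻⁹ = 4.56×10⁻⁸ J.

U ≈ 45.6 nJ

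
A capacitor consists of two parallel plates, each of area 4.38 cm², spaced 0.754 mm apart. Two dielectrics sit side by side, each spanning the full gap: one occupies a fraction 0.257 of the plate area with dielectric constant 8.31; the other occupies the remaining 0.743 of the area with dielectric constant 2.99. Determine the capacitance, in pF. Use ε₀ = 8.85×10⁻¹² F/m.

22.4 pF

A = 4.38 cm² = 4.38×10⁻⁴ m².
Side-by-side slabs ⇒ two capacitors in parallel, each spanning the full gap.
C₁ = κ₁ε₀A₁/d = 8.31 × 8.85×10⁻¹² × 1.13×10⁻⁴ / 7.54×10⁻⁴ = 1.10×10⁻¹¹ F.
C₂ = κ₂ε₀A₂/d = 2.99 × 8.85×10⁻¹² × 3.25×10⁻⁴ / 7.54×10⁻⁴ = 1.14×10⁻¹¹ F.
C = C₁ + C₂ = 2.24×10⁻¹¹ F.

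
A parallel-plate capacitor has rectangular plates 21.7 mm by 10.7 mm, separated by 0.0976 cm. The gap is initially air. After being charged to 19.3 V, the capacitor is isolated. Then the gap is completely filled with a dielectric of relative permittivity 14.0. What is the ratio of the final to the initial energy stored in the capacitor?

U₂/U₁ ≈ 0.0714

Isolated ⇒ Q is held fixed.
C₂ = 14.0 C₁ and U = Q²/(2C), so U₂/U₁ = C₁/C₂ = 0.0714.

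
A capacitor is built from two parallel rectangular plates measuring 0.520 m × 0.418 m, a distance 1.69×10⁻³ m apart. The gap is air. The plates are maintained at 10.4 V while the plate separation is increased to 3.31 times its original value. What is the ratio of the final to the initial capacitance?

C = ε₀A/d scales as 1/d, so C₂/C₁ = d₁/d₂ = 1/3.31 = 0.302.

0.302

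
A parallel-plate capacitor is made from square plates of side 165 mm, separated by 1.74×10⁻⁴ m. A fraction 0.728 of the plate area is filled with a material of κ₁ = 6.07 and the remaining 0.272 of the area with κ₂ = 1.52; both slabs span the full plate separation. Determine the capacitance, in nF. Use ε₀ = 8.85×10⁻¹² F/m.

A = (165 mm)² = 2.72×10⁻² m².
Side-by-side slabs ⇒ two capacitors in parallel, each spanning the full gap.
C₁ = κ₁ε₀A₁/d = 6.07 × 8.85×10⁻¹² × 1.98×10⁻² / 1.74×10⁻⁴ = 6.12×10⁻⁹ F.
C₂ = κ₂ε₀A₂/d = 1.52 × 8.85×10⁻¹² × 7.41×10⁻³ / 1.74×10⁻⁴ = 5.72×10⁻¹⁰ F.
C = C₁ + C₂ = 6.69×10⁻⁹ F.

6.69 nF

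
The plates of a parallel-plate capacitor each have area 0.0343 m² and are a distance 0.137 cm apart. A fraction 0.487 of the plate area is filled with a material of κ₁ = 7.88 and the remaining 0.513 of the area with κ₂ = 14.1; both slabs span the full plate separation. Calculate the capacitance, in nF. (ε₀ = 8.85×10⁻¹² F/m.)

Side-by-side slabs ⇒ two capacitors in parallel, each spanning the full gap.
C₁ = κ₁ε₀A₁/d = 7.88 × 8.85×10⁻¹² × 1.67×10⁻² / 1.37×10⁻³ = 8.50×10⁻¹⁰ F.
C₂ = κ₂ε₀A₂/d = 14.1 × 8.85×10⁻¹² × 1.76×10⁻² / 1.37×10⁻³ = 1.60×10⁻⁹ F.
C = C₁ + C₂ = 2.45×10⁻⁹ F.

2.45 nF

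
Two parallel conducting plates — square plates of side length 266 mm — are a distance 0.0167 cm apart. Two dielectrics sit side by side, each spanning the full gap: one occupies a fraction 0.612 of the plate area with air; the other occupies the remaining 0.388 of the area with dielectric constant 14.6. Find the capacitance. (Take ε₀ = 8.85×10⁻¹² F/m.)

23.5 nF

A = (266 mm)² = 7.08×10⁻² m².
Side-by-side slabs ⇒ two capacitors in parallel, each spanning the full gap.
C₁ = κ₁ε₀A₁/d = 1.00 × 8.85×10⁻¹² × 4.33×10⁻² / 1.67×10⁻⁴ = 2.29×10⁻⁹ F.
C₂ = κ₂ε₀A₂/d = 14.6 × 8.85×10⁻¹² × 2.75×10⁻² / 1.67×10⁻⁴ = 2.12×10⁻⁸ F.
C = C₁ + C₂ = 2.35×10⁻⁸ F.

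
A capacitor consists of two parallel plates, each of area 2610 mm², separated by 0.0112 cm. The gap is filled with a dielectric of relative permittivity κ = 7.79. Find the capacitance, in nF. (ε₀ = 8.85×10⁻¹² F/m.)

C ≈ 1.61 nF

A = 2610 mm² = 2.61×10⁻³ m².
C = κε₀A/d = 7.79 × 8.85×10⁻¹² × 2.61×10⁻³ / 1.12×10⁻⁴ = 1.61×10⁻⁹ F.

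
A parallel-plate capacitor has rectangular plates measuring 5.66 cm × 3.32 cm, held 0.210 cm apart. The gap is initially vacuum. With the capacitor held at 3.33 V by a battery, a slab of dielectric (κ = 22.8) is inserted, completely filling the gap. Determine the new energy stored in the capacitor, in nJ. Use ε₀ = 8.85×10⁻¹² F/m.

U ≈ 1.00 nJ

A = 5.66 × 3.32 cm² = 1.88×10⁻³ m².
Initially C₁ = ε₀A/d = 8.85×10⁻¹² × 1.88×10⁻³ / 2.10×10⁻³ = 7.92×10⁻¹² F.
U₁ = 4.39×10⁻¹¹ J.
Battery connected ⇒ V is held fixed. C₂ = 22.8 C₁ and U = ½CV², so U₂/U₁ = C₂/C₁ = 22.8.
U₂ = 22.8 × 4.39×10⁻¹¹ = 1.00×10⁻⁹ J.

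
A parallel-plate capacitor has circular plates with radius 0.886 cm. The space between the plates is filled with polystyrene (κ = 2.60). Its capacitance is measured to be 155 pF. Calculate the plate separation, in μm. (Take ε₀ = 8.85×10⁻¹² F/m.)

d ≈ 36.6 μm

A = π(0.886 cm)² = 2.47×10⁻⁴ m².
d = κε₀A/C = 2.60 × 8.85×10⁻¹² × 2.47×10⁻⁴ / 1.55×10⁻¹⁰ = 3.66×10⁻⁵ m.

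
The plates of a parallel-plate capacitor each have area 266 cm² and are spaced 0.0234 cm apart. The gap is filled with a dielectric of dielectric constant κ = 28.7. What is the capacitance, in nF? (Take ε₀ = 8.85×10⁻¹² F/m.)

C ≈ 28.9 nF

A = 266 cm² = 2.66×10⁻² m².
C = κε₀A/d = 28.7 × 8.85×10⁻¹² × 2.66×10⁻² / 2.34×10⁻⁴ = 2.89×10⁻⁸ F.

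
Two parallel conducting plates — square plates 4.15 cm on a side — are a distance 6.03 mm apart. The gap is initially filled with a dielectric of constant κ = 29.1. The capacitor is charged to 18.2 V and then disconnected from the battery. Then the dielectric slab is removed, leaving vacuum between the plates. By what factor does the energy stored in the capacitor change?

Isolated ⇒ Q is held fixed.
C₂ = 0.0344 C₁ and U = Q²/(2C), so U₂/U₁ = C₁/C₂ = 29.1.

U₂/U₁ ≈ 29.1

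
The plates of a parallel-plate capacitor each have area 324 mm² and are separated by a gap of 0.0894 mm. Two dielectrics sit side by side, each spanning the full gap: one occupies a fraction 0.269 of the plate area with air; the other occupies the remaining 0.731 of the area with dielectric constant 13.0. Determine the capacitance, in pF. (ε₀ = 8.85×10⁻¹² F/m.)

A = 324 mm² = 3.24×10⁻⁴ m².
Side-by-side slabs ⇒ two capacitors in parallel, each spanning the full gap.
C₁ = κ₁ε₀A₁/d = 1.00 × 8.85×10⁻¹² × 8.72×10⁻⁵ / 8.94×10⁻⁵ = 8.63×10⁻¹² F.
C₂ = κ₂ε₀A₂/d = 13.0 × 8.85×10⁻¹² × 2.37×10⁻⁴ / 8.94×10⁻⁵ = 3.05×10⁻¹⁰ F.
C = C₁ + C₂ = 3.13×10⁻¹⁰ F.

313 pF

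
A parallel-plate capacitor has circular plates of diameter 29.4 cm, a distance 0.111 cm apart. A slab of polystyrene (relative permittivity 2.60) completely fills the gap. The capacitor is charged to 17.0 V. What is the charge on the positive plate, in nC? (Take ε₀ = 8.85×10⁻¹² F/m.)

A = π(29.4/2 cm)² = 6.79×10⁻² m².
C = κε₀A/d = 2.60 × 8.85×10⁻¹² × 6.79×10⁻² / 1.11×10⁻³ = 1.41×10⁻⁹ F.
Q = CV = 1.41×10⁻⁹ × 17.0 = 2.39×10⁻⁸ C.

Q ≈ 23.9 nC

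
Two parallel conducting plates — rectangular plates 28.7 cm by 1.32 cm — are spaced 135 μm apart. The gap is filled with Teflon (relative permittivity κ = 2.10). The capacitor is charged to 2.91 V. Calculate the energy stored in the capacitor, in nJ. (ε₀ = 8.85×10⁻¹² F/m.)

2.21 nJ

A = 28.7 × 1.32 cm² = 3.79×10⁻³ m².
C = κε₀A/d = 2.10 × 8.85×10⁻¹² × 3.79×10⁻³ / 1.35×10⁻⁴ = 5.22×10⁻¹⁰ F.
U = ½CV² = ½ × 5.22×10⁻¹⁰ × (2.91)² = 2.21×10⁻⁹ J.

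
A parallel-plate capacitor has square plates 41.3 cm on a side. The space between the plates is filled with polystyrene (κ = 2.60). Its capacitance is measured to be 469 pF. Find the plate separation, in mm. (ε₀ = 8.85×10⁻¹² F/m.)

d ≈ 8.37 mm

A = (41.3 cm)² = 0.171 m².
d = κε₀A/C = 2.60 × 8.85×10⁻¹² × 0.171 / 4.69×10⁻¹⁰ = 8.37×10⁻³ m.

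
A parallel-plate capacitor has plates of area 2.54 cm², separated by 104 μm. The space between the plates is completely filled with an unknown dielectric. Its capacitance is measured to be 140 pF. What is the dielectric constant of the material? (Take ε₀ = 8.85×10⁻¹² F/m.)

κ ≈ 6.48

A = 2.54 cm² = 2.54×10⁻⁴ m².
κ = Cd/(ε₀A) = 1.40×10⁻¹⁰ × 1.04×10⁻⁴ / (8.85×10⁻¹² × 2.54×10⁻⁴) = 6.48.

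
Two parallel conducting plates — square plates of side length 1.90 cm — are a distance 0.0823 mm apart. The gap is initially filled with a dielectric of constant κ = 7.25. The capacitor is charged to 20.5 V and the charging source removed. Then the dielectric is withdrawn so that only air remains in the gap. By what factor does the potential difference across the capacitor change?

V₂/V₁ ≈ 7.25

Isolated ⇒ Q is held fixed.
C₂ = 0.138 C₁ and V = Q/C, so V₂/V₁ = C₁/C₂ = 7.25.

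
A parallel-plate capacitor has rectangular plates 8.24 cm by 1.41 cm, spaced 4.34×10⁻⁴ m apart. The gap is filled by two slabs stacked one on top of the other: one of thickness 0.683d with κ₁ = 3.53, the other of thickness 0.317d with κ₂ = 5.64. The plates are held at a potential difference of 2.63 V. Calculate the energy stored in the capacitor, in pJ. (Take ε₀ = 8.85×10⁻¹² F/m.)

328 pJ

A = 8.24 × 1.41 cm² = 1.16×10⁻³ m².
Stacked slabs ⇒ two capacitors in series, each with the full plate area.
C₁ = κ₁ε₀A/d₁ = 3.53 × 8.85×10⁻¹² × 1.16×10⁻³ / 2.96×10⁻⁴ = 1.22×10⁻¹⁰ F.
C₂ = κ₂ε₀A/d₂ = 5.64 × 8.85×10⁻¹² × 1.16×10⁻³ / 1.38×10⁻⁴ = 4.22×10⁻¹⁰ F.
C = (1/C₁ + 1/C₂)⁻¹ = 9.49×10⁻¹¹ F.
U = ½CV² = ½ × 9.49×10⁻¹¹ × (2.63)² = 3.28×10⁻¹⁰ J.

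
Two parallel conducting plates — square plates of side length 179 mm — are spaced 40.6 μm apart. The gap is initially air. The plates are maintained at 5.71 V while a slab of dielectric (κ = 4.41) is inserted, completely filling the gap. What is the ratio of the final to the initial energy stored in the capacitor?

Battery connected ⇒ V is held fixed.
C₂ = 4.41 C₁ and U = ½CV², so U₂/U₁ = C₂/C₁ = 4.41.

U₂/U₁ ≈ 4.41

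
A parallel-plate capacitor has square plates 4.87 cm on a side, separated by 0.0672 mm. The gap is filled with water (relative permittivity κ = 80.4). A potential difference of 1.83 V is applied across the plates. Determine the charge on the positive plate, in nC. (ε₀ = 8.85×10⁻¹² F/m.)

A = (4.87 cm)² = 2.37×10⁻³ m².
C = κε₀A/d = 80.4 × 8.85×10⁻¹² × 2.37×10⁻³ / 6.72×10⁻⁵ = 2.51×10⁻⁸ F.
Q = CV = 2.51×10⁻⁸ × 1.83 = 4.60×10⁻⁸ C.

46.0 nC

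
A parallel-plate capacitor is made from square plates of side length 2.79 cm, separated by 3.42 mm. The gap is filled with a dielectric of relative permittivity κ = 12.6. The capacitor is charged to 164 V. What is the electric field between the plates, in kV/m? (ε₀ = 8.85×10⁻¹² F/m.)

E = V/d = 164 / 3.42×10⁻³ = 4.80×10⁴ V/m.

E ≈ 48.0 kV/m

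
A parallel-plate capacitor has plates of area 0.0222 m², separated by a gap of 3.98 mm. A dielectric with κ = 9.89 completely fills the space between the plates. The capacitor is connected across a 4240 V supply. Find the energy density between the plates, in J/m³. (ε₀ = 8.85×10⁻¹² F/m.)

49.7 J/m³

E = V/d = 4240 / 3.98×10⁻³ = 1.07×10⁶ V/m.
u = ½κε₀E² = ½ × 9.89 × 8.85×10⁻¹² × (1.07×10⁶)² = 49.7 J/m³.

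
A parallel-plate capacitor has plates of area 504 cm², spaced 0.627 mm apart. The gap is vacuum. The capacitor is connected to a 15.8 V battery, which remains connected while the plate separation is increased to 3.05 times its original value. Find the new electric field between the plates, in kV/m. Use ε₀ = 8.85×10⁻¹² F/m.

8.26 kV/m

A = 504 cm² = 5.04×10⁻² m².
Initially C₁ = ε₀A/d = 8.85×10⁻¹² × 5.04×10⁻² / 6.27×10⁻⁴ = 7.11×10⁻¹⁰ F.
E₁ = 2.52×10⁴ V/m.
Battery connected ⇒ V is held fixed. E = V/d, so E₂/E₁ = d₁/d₂ = 0.328.
E₂ = 0.328 × 2.52×10⁴ = 8.26×10³ V/m.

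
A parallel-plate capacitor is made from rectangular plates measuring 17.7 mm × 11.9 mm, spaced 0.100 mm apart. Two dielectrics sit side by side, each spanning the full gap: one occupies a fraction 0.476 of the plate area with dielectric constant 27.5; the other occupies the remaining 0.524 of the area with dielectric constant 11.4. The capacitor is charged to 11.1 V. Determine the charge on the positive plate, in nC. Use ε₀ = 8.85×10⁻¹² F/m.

A = 17.7 × 11.9 mm² = 2.11×10⁻⁴ m².
Side-by-side slabs ⇒ two capacitors in parallel, each spanning the full gap.
C₁ = κ₁ε₀A₁/d = 27.5 × 8.85×10⁻¹² × 1.00×10⁻⁴ / 1.00×10⁻⁴ = 2.44×10⁻¹⁰ F.
C₂ = κ₂ε₀A₂/d = 11.4 × 8.85×10⁻¹² × 1.10×10⁻⁴ / 1.00×10⁻⁴ = 1.11×10⁻¹⁰ F.
C = C₁ + C₂ = 3.55×10⁻¹⁰ F.
Q = CV = 3.55×10⁻¹⁰ × 11.1 = 3.94×10⁻⁹ C.

3.94 nC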